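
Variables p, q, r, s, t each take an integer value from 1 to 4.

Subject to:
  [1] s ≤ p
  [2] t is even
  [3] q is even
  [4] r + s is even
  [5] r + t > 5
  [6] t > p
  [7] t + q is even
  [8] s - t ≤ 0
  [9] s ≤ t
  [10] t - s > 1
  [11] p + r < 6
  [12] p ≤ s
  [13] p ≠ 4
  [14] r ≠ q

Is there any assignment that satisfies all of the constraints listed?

The assignment p = 1, q = 4, r = 3, s = 1, t = 4 works:
  constraint 5 holds since r + t = 7.
  constraint 8 holds since s - t = -3.
  constraint 10 holds since t - s = 3.
The rest check out directly.

Satisfiable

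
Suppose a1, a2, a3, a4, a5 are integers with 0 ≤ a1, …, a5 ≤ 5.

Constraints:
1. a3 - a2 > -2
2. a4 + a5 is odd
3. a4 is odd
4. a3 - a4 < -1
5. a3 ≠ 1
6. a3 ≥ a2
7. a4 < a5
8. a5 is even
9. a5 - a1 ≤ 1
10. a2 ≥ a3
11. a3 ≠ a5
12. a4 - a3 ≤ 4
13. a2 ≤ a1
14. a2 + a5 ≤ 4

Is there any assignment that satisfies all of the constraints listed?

Satisfiable

The assignment a1 = 4, a2 = 0, a3 = 0, a4 = 3, a5 = 4 works:
  constraint 1 holds since a3 - a2 = 0.
  constraint 4 holds since a3 - a4 = -3.
  constraint 9 holds since a5 - a1 = 0.
The rest check out directly.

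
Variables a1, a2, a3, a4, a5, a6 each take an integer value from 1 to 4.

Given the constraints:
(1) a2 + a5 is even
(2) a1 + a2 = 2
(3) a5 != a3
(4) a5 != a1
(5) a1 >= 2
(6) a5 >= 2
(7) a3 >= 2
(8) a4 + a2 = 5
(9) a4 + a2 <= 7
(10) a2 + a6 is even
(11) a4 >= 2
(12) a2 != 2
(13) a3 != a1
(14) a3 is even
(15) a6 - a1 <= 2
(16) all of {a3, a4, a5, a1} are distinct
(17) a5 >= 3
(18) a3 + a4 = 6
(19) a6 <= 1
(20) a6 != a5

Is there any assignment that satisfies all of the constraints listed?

Constraints 5, 6, 7, and 11 confine each of a3, a4, a5, a1 to the 3 values {2, …, 4} (the domain already gives each ≤ 4).
Constraint 16 requires all 4 of them to be distinct, but only 3 values are available — impossible by the pigeonhole principle.

Unsatisfiable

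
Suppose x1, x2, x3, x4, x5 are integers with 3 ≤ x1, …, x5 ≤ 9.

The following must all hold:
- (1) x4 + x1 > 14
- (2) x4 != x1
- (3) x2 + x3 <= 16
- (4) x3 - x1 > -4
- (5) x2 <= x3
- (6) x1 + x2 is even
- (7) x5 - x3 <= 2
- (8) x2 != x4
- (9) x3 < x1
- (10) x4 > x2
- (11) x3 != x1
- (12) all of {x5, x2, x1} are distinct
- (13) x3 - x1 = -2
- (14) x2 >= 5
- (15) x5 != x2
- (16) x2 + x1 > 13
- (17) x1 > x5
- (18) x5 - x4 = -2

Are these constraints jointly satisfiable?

Setting (x1, x2, x3, x4, x5) = (9, 7, 7, 8, 6) satisfies everything: constraint 1: x4 + x1 = 17; constraint 3: x2 + x3 = 14; constraint 4: x3 - x1 = -2, and the others follow.

Satisfiable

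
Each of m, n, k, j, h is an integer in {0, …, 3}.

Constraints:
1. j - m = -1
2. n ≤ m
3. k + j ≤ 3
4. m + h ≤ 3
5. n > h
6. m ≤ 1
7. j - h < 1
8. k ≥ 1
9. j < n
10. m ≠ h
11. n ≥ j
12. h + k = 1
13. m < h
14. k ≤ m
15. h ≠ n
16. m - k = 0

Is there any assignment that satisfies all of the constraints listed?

Unsatisfiable

Constraints 2, 5, and 13 give h < n, n ≤ m, m < h. Chaining: h < n ≤ m < h, which forces h < h — impossible.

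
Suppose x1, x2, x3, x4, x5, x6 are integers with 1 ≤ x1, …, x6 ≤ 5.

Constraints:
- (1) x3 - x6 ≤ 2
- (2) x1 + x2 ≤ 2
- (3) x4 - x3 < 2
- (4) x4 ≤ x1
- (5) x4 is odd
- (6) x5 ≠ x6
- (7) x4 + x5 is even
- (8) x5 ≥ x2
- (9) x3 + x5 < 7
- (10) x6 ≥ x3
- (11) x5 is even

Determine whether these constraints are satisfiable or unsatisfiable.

Unsatisfiable

Constraint 5 makes x4 odd and constraint 11 makes x5 even, so x4 + x5 must be odd. Constraint 7 says x4 + x5 is even — contradiction.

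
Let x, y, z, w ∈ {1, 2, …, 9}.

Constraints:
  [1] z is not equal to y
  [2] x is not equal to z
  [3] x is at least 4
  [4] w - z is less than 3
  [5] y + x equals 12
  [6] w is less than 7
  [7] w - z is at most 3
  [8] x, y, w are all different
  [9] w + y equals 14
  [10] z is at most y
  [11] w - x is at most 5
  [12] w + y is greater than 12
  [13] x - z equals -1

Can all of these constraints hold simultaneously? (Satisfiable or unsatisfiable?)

The assignment x = 4, y = 8, z = 5, w = 6 works:
  constraint 4 holds since w - z = 1.
  constraint 5 holds since y + x = 12.
  constraint 7 holds since w - z = 1.
The rest check out directly.

Satisfiable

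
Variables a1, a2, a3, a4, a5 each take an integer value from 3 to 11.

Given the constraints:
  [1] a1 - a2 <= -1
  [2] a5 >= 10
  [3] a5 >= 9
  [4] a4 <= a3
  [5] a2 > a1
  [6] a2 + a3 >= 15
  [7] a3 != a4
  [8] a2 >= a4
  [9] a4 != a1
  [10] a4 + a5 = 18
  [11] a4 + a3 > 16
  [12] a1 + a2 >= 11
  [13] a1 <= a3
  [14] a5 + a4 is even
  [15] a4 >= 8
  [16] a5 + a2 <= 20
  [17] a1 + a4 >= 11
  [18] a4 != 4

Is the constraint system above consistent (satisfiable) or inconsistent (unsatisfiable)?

One satisfying assignment is a1 = 4, a2 = 8, a3 = 10, a4 = 8, a5 = 10.
For the less obvious constraints — constraint 1: a1 - a2 = -4; constraint 6: a2 + a3 = 18; constraint 10: a4 + a5 = 18 — and the others hold by inspection.

Satisfiable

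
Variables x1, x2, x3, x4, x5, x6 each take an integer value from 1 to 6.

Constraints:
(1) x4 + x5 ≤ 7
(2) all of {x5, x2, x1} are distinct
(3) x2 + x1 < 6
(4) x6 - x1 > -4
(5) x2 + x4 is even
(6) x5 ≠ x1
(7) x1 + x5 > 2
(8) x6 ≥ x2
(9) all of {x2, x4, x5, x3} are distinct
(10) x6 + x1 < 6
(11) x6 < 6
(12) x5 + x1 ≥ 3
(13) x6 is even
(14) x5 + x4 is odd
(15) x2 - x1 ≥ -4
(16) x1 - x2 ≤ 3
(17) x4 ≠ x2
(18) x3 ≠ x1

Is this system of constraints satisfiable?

Satisfiable

Take x1 = 3, x2 = 1, x3 = 5, x4 = 3, x5 = 2, x6 = 2. Then constraint 1: x4 + x5 = 5; constraint 3: x2 + x1 = 4; constraint 4: x6 - x1 = -1, and every other listed constraint is also met.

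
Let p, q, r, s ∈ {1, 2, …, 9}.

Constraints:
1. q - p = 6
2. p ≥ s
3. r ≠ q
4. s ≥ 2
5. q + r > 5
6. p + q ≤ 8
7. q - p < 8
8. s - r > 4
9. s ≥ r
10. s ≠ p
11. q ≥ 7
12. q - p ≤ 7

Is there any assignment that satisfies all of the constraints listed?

From constraints 2 and 4: p ≥ s ≥ 2. From constraint 11: q ≥ 7. Hence p + q ≥ 9. But constraint 6 requires p + q ≤ 8, and 8 < 9. Contradiction.

Unsatisfiable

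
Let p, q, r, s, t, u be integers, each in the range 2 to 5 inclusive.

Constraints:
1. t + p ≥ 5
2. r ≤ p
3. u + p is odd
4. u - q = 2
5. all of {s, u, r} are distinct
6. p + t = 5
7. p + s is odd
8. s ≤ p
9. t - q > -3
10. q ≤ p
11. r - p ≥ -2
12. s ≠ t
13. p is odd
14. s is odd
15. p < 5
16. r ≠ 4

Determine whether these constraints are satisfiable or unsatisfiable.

Constraint 13 makes p odd and constraint 14 makes s odd, so p + s must be even. Constraint 7 says p + s is odd — contradiction.

Unsatisfiable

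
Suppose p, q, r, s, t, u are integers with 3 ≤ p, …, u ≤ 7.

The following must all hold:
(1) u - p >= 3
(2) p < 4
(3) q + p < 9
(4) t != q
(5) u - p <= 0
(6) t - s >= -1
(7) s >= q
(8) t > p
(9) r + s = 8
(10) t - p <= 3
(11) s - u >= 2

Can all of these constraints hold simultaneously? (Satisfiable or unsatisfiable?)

Constraints 1, 6, 10, and 11 give u − p ≥ 3, p − t ≥ -3, t − s ≥ -1, s − u ≥ 2.
Adding all 4 inequalities: the left sides telescope to 0, and the right sides sum to 3 + (-3) + (-1) + 2 = 1. So 0 ≥ 1, which is false.

Unsatisfiable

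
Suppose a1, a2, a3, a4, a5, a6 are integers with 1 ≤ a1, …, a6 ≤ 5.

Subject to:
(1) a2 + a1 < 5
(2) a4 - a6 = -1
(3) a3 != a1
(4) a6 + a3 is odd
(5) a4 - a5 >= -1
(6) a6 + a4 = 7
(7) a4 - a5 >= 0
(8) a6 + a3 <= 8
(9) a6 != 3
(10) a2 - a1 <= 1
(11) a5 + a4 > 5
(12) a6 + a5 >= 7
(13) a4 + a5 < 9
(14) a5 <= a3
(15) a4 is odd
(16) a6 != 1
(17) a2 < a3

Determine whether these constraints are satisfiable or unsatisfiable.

Setting (a1, a2, a3, a4, a5, a6) = (1, 1, 3, 3, 3, 4) satisfies everything: constraint 1: a2 + a1 = 2; constraint 2: a4 - a6 = -1; constraint 5: a4 - a5 = 0, and the others follow.

Satisfiable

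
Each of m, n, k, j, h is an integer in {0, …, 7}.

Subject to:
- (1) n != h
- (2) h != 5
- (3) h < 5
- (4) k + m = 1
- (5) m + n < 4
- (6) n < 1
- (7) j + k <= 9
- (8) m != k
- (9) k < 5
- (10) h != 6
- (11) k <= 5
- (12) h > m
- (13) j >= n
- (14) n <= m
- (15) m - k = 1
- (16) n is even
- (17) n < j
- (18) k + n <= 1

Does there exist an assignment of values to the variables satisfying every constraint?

Try m = 1, n = 0, k = 0, j = 7, h = 2.
Check constraint 4: k + m = 1; constraint 5: m + n = 1; constraint 7: j + k = 7. The remaining constraints are straightforward to verify.

Satisfiable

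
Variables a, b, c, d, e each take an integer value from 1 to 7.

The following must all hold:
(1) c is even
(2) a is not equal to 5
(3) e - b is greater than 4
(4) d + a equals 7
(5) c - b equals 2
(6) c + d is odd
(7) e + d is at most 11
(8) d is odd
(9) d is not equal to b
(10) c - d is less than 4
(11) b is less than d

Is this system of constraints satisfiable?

Satisfiable

One satisfying assignment is a = 4, b = 2, c = 4, d = 3, e = 7.
For the less obvious constraints — constraint 3: e - b = 5; constraint 4: d + a = 7; constraint 5: c - b = 2 — and the others hold by inspection.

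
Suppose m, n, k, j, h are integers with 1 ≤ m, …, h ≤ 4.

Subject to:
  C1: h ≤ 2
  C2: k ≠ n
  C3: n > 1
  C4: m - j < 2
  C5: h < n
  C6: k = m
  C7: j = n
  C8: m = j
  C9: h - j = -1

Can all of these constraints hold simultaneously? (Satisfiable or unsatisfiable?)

Unsatisfiable

From constraints 6, 7, and 8, k = m = j = n, so k = n. But constraint 2 says k ≠ n. Contradiction.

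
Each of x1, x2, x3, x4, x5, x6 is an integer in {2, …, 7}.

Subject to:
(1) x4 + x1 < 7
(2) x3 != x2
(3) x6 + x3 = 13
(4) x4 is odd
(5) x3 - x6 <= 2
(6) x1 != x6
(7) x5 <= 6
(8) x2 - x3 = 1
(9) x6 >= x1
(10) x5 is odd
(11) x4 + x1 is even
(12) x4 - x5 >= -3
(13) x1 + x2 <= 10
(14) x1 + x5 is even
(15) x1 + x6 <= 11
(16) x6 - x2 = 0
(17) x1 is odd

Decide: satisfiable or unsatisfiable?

Satisfiable

One satisfying assignment is x1 = 3, x2 = 7, x3 = 6, x4 = 3, x5 = 5, x6 = 7.
For the less obvious constraints — constraint 1: x4 + x1 = 6; constraint 3: x6 + x3 = 13; constraint 5: x3 - x6 = -1 — and the others hold by inspection.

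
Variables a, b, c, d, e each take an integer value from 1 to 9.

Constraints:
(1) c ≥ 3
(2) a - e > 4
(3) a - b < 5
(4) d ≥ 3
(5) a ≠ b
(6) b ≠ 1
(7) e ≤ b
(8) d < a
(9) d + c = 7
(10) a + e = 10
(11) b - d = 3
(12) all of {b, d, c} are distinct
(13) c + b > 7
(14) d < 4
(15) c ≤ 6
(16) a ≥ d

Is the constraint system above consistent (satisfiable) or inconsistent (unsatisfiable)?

Satisfiable

One satisfying assignment is a = 8, b = 6, c = 4, d = 3, e = 2.
For the less obvious constraints — constraint 2: a - e = 6; constraint 3: a - b = 2 — and the others hold by inspection.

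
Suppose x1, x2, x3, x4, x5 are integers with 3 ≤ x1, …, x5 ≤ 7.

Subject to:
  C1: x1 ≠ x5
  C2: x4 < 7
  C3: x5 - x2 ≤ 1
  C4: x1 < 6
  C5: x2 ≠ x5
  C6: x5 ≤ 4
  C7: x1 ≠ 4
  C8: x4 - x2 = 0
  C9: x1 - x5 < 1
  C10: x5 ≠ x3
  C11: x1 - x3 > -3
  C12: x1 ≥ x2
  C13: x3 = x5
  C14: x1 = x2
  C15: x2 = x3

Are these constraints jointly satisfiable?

From constraints 13, 14, and 15, x1 = x2 = x3 = x5, so x1 = x5. But constraint 1 says x1 ≠ x5. Contradiction.

Unsatisfiable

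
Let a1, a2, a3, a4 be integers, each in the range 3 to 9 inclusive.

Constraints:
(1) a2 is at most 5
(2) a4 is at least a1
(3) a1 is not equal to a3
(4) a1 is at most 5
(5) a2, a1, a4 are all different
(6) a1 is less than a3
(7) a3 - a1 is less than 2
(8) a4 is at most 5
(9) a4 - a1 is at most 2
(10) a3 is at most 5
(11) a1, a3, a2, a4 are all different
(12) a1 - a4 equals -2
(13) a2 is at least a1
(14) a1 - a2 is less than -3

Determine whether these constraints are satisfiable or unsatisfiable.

Constraints 1, 4, 8, and 10 confine each of a1, a3, a2, a4 to the 3 values {3, …, 5} (the domain already gives each ≥ 3).
Constraint 11 requires all 4 of them to be distinct, but only 3 values are available — impossible by the pigeonhole principle.

Unsatisfiable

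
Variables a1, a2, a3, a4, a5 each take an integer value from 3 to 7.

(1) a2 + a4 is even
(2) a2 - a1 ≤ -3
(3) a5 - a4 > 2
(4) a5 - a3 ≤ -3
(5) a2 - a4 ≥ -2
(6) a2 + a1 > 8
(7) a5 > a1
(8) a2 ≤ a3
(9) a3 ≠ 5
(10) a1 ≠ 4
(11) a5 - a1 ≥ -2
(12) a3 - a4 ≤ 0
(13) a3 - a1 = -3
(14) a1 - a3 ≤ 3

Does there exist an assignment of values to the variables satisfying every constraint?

Unsatisfiable

Constraints 2, 4, 5, 11, and 12 give a3 − a5 ≥ 3, a5 − a1 ≥ -2, a1 − a2 ≥ 3, a2 − a4 ≥ -2, a4 − a3 ≥ 0.
Adding all 5 inequalities: the left sides telescope to 0, and the right sides sum to 3 + (-2) + 3 + (-2) + 0 = 2. So 0 ≥ 2, which is false.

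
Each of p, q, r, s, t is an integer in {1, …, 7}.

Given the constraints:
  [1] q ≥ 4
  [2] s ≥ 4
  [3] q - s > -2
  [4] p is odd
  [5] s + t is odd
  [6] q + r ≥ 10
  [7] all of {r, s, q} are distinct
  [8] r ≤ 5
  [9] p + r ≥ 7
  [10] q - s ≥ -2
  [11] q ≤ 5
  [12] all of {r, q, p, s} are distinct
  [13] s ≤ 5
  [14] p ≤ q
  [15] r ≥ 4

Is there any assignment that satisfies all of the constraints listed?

Constraints 1, 2, 8, 11, 13, and 15 confine each of r, s, q to the 2 values {4, 5}.
Constraint 7 requires all 3 of them to be distinct, but only 2 values are available — impossible by the pigeonhole principle.

Unsatisfiable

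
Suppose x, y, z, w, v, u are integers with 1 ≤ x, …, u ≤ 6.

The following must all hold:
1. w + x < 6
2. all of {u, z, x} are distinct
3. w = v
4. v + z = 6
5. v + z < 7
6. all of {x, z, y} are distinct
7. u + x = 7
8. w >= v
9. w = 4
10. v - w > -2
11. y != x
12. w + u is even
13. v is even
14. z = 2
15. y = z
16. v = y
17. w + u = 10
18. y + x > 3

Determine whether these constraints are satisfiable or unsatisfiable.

Unsatisfiable

Constraint 9 fixes w = 4 and constraint 14 fixes z = 2. Constraints 3, 15, and 16 give w = v = y = z, so w = z. But 4 ≠ 2 — contradiction.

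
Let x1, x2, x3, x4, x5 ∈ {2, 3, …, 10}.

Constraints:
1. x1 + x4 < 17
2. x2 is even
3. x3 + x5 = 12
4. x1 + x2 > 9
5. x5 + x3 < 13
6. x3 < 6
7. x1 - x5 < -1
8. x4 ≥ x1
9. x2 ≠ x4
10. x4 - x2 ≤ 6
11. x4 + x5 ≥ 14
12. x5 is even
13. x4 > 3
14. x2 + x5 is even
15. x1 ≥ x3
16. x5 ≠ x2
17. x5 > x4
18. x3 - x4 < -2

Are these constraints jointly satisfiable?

Satisfiable

Try x1 = 7, x2 = 4, x3 = 2, x4 = 7, x5 = 10.
Check constraint 1: x1 + x4 = 14; constraint 3: x3 + x5 = 12. The remaining constraints are straightforward to verify.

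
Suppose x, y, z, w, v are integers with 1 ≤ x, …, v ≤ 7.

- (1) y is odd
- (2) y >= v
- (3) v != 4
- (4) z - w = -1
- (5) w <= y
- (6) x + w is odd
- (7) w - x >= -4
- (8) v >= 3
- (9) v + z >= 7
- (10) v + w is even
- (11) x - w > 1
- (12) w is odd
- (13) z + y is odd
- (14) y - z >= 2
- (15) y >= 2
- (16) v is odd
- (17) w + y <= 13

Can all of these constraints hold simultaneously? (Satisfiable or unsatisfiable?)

Take x = 6, y = 7, z = 2, w = 3, v = 7. Then constraint 4: z - w = -1; constraint 7: w - x = -3; constraint 9: v + z = 9, and every other listed constraint is also met.

Satisfiable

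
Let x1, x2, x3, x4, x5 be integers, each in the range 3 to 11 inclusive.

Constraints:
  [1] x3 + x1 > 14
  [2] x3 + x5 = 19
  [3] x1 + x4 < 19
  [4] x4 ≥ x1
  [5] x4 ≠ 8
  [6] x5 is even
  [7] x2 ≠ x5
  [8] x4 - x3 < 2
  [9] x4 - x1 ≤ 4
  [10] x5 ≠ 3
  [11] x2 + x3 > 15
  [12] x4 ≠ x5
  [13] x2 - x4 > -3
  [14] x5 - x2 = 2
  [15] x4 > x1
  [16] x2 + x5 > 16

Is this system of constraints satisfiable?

Satisfiable

Take x1 = 7, x2 = 8, x3 = 9, x4 = 9, x5 = 10. Then constraint 1: x3 + x1 = 16; constraint 2: x3 + x5 = 19, and every other listed constraint is also met.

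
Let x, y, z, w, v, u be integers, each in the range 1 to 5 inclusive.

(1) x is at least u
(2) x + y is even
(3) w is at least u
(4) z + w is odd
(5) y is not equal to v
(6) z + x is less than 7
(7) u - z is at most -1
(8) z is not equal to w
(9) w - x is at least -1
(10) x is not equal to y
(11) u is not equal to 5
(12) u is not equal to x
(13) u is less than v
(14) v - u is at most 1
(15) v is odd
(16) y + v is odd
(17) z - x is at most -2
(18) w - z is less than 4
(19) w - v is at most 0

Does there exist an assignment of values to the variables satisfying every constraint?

Constraints 7, 9, 14, 17, and 19 give w − x ≥ -1, x − z ≥ 2, z − u ≥ 1, u − v ≥ -1, v − w ≥ 0.
Adding all 5 inequalities: the left sides telescope to 0, and the right sides sum to (-1) + 2 + 1 + (-1) + 0 = 1. So 0 ≥ 1, which is false.

Unsatisfiable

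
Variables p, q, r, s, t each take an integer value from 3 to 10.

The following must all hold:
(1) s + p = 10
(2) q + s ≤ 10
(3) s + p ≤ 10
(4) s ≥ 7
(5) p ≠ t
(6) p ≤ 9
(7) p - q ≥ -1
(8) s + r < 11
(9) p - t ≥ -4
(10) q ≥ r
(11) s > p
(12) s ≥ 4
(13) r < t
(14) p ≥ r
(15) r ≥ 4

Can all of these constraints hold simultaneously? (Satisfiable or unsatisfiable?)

From constraint 4: s ≥ 7. From constraints 14 and 15: p ≥ r ≥ 4. Hence s + p ≥ 11. But constraint 1 requires s + p = 10, and 10 < 11. Contradiction.

Unsatisfiable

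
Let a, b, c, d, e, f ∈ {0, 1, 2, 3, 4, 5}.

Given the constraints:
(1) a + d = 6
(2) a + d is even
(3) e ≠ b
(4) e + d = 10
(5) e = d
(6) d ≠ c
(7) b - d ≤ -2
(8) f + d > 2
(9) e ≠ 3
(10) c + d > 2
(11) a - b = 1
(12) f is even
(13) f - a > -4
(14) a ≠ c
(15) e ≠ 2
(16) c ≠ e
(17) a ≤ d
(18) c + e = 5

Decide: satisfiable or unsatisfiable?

Setting (a, b, c, d, e, f) = (1, 0, 0, 5, 5, 0) satisfies everything: constraint 1: a + d = 6; constraint 4: e + d = 10; constraint 7: b - d = -5, and the others follow.

Satisfiable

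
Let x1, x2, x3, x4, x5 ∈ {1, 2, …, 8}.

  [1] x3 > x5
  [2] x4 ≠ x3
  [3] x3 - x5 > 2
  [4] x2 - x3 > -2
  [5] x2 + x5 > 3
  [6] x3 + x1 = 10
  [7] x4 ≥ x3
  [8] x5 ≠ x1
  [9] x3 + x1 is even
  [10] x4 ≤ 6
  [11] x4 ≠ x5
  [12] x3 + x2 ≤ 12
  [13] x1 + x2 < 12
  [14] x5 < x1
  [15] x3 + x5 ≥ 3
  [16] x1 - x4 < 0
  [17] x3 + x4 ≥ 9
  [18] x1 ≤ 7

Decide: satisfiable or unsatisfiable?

Setting (x1, x2, x3, x4, x5) = (5, 5, 5, 6, 1) satisfies everything: constraint 3: x3 - x5 = 4; constraint 4: x2 - x3 = 0; constraint 5: x2 + x5 = 6, and the others follow.

Satisfiable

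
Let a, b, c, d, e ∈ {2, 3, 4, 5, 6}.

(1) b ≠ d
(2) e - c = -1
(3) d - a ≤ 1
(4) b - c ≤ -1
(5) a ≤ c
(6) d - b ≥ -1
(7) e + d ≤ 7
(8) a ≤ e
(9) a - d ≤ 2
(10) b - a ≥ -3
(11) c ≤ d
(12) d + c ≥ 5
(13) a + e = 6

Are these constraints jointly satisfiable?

One satisfying assignment is a = 3, b = 3, c = 4, d = 4, e = 3.
For the less obvious constraints — constraint 2: e - c = -1; constraint 3: d - a = 1 — and the others hold by inspection.

Satisfiable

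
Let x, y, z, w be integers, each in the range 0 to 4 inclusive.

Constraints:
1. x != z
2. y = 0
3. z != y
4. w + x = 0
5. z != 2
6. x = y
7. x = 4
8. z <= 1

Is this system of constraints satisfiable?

Constraint 7 fixes x = 4 and constraint 2 fixes y = 0, but constraint 6 requires x = y. Since 4 ≠ 0, contradiction.

Unsatisfiable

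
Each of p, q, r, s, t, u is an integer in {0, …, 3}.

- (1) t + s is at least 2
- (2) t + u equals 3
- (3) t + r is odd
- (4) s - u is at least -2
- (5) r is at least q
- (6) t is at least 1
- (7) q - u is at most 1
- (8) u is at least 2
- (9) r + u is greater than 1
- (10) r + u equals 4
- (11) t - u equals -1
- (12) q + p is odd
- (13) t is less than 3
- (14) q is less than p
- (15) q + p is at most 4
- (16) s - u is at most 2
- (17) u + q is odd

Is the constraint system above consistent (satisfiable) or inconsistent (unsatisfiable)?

Try p = 2, q = 1, r = 2, s = 3, t = 1, u = 2.
Check constraint 1: t + s = 4; constraint 2: t + u = 3. The remaining constraints are straightforward to verify.

Satisfiable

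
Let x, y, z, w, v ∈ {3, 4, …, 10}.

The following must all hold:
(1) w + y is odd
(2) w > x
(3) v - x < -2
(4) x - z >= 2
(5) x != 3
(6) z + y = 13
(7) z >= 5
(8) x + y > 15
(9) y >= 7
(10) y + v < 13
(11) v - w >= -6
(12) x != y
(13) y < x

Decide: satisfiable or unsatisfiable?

Take x = 9, y = 7, z = 6, w = 10, v = 4. Then constraint 3: v - x = -5; constraint 4: x - z = 3; constraint 6: z + y = 13, and every other listed constraint is also met.

Satisfiable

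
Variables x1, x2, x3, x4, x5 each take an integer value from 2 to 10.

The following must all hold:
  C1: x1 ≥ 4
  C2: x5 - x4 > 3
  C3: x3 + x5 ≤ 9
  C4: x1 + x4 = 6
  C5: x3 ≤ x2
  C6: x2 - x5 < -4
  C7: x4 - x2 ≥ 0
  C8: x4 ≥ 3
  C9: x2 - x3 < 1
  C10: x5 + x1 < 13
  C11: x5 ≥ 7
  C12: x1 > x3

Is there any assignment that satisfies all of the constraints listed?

Unsatisfiable

From constraint 1: x1 ≥ 4. From constraint 8: x4 ≥ 3. Hence x1 + x4 ≥ 7. But constraint 4 requires x1 + x4 = 6, and 6 < 7. Contradiction.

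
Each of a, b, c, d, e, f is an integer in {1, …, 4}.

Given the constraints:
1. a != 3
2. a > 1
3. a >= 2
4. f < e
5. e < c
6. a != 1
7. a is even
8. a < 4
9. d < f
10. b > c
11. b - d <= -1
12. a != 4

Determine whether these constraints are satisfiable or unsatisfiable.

Constraints 4, 5, 9, 10, and 11 give d < f, f < e, e < c, c < b, b < d. Chaining: d < f < e < c < b < d, which forces d < d — impossible.

Unsatisfiable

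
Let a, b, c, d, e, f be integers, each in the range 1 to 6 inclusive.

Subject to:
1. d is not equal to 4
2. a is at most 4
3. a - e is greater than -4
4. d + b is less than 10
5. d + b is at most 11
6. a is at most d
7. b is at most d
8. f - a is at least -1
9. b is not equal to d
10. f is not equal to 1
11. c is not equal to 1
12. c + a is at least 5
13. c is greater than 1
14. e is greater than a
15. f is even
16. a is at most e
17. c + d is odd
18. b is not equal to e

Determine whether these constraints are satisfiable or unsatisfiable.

Setting (a, b, c, d, e, f) = (4, 3, 3, 6, 6, 4) satisfies everything: constraint 3: a - e = -2; constraint 4: d + b = 9; constraint 5: d + b = 9, and the others follow.

Satisfiable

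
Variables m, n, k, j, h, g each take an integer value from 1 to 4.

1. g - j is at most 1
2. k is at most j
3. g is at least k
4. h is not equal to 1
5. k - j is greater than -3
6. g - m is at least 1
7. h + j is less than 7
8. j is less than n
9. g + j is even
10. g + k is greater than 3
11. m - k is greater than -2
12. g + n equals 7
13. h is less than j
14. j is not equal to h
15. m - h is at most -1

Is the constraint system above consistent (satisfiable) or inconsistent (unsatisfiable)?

Satisfiable

The assignment m = 1, n = 4, k = 2, j = 3, h = 2, g = 3 works:
  constraint 1 holds since g - j = 0.
  constraint 5 holds since k - j = -1.
The rest check out directly.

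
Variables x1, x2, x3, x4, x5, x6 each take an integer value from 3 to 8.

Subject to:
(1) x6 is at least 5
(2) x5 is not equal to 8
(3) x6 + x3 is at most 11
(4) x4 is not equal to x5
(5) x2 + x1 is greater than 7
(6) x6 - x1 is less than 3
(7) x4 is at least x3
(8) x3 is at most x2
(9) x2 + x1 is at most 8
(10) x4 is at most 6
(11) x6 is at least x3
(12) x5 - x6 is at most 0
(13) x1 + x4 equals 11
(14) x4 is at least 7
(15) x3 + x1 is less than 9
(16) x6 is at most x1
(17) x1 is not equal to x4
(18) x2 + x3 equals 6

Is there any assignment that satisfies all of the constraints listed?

From constraints 1 and 16: x1 ≥ x6 ≥ 5. From constraint 14: x4 ≥ 7. Hence x1 + x4 ≥ 12. But constraint 13 requires x1 + x4 = 11, and 11 < 12. Contradiction.

Unsatisfiable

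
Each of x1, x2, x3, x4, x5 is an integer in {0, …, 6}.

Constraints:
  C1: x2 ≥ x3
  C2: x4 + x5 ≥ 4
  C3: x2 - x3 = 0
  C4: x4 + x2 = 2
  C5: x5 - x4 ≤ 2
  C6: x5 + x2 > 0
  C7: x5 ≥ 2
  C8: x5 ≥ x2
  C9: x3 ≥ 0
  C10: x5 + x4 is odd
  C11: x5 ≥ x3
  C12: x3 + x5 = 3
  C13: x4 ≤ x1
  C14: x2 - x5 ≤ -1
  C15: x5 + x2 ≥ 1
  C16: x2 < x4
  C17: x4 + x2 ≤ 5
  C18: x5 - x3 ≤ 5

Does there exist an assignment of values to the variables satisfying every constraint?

The assignment x1 = 3, x2 = 0, x3 = 0, x4 = 2, x5 = 3 works:
  constraint 2 holds since x4 + x5 = 5.
  constraint 3 holds since x2 - x3 = 0.
The rest check out directly.

Satisfiable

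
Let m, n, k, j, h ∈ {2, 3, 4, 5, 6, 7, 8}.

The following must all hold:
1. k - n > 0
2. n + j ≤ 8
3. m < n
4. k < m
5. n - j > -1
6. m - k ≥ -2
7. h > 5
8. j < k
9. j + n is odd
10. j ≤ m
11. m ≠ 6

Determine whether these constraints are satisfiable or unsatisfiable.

Constraints 1, 3, and 4 give n < k, k < m, m < n. Chaining: n < k < m < n, which forces n < n — impossible.

Unsatisfiable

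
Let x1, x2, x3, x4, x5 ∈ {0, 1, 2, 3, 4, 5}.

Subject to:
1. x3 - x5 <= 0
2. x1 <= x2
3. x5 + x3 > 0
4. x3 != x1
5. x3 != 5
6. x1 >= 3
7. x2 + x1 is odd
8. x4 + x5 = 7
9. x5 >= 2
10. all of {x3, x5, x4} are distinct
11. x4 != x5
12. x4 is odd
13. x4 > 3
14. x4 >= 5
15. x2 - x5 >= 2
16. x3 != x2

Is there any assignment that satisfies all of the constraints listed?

Satisfiable

Try x1 = 4, x2 = 5, x3 = 0, x4 = 5, x5 = 2.
Check constraint 1: x3 - x5 = -2; constraint 3: x5 + x3 = 2. The remaining constraints are straightforward to verify.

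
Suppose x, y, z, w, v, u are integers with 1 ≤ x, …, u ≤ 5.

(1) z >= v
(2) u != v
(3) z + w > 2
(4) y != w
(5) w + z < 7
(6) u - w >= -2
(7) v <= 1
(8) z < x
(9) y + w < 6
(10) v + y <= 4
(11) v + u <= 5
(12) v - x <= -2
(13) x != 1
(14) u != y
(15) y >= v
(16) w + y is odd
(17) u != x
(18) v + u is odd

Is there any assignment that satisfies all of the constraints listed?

Take x = 5, y = 1, z = 1, w = 4, v = 1, u = 4. Then constraint 3: z + w = 5; constraint 5: w + z = 5; constraint 6: u - w = 0, and every other listed constraint is also met.

Satisfiable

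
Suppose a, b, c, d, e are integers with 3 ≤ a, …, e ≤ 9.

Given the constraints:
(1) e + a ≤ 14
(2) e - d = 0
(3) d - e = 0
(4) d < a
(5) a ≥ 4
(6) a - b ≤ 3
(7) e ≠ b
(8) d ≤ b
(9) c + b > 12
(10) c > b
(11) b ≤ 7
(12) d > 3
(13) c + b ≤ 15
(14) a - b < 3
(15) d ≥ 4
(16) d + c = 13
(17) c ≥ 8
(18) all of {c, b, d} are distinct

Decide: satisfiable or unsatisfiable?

Satisfiable

Try a = 8, b = 7, c = 8, d = 5, e = 5.
Check constraint 1: e + a = 13; constraint 2: e - d = 0. The remaining constraints are straightforward to verify.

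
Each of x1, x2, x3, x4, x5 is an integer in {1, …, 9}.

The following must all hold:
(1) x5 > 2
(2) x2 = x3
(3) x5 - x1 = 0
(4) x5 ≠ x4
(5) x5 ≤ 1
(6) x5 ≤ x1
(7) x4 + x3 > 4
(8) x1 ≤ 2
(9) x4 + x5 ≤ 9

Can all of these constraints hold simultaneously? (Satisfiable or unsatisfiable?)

From constraint 1: x5 ≥ 3. From constraint 5: x5 ≤ 1. But 1 < 3, so no value of x5 works.

Unsatisfiable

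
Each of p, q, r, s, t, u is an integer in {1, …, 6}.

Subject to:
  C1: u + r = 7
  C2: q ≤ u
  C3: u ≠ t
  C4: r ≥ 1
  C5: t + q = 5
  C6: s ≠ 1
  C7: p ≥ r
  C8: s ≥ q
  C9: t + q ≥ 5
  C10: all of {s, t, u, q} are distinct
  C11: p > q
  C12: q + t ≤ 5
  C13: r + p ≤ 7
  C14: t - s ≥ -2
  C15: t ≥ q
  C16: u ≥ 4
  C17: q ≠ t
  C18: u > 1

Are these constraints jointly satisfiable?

Setting (p, q, r, s, t, u) = (4, 1, 2, 3, 4, 5) satisfies everything: constraint 1: u + r = 7; constraint 5: t + q = 5; constraint 9: t + q = 5, and the others follow.

Satisfiable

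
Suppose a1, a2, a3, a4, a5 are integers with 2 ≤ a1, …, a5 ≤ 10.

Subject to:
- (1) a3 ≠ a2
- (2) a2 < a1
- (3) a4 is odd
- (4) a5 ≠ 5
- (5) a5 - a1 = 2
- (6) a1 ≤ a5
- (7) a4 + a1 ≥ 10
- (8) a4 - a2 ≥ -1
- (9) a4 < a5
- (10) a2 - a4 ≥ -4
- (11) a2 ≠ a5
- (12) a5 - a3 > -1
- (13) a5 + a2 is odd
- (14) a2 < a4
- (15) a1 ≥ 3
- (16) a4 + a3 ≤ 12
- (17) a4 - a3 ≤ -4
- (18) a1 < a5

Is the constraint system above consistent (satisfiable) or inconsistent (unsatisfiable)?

Satisfiable

One satisfying assignment is a1 = 7, a2 = 2, a3 = 8, a4 = 3, a5 = 9.
For the less obvious constraints — constraint 5: a5 - a1 = 2; constraint 7: a4 + a1 = 10 — and the others hold by inspection.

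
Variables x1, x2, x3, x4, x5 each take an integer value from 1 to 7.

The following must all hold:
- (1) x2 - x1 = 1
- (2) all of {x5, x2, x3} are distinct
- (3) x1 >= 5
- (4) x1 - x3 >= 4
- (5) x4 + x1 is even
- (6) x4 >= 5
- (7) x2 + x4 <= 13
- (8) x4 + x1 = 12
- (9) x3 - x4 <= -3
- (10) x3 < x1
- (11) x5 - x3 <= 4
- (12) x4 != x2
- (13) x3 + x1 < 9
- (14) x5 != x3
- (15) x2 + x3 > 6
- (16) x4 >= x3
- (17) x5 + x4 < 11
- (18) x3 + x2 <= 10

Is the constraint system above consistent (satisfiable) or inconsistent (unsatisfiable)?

Setting (x1, x2, x3, x4, x5) = (6, 7, 1, 6, 2) satisfies everything: constraint 1: x2 - x1 = 1; constraint 4: x1 - x3 = 5, and the others follow.

Satisfiable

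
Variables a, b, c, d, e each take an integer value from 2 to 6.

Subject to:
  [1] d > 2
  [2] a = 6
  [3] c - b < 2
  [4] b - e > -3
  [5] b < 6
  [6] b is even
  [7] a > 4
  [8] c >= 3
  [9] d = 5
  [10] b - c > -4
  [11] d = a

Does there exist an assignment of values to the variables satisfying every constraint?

Constraint 9 fixes d = 5 and constraint 2 fixes a = 6, but constraint 11 requires d = a. Since 5 ≠ 6, contradiction.

Unsatisfiable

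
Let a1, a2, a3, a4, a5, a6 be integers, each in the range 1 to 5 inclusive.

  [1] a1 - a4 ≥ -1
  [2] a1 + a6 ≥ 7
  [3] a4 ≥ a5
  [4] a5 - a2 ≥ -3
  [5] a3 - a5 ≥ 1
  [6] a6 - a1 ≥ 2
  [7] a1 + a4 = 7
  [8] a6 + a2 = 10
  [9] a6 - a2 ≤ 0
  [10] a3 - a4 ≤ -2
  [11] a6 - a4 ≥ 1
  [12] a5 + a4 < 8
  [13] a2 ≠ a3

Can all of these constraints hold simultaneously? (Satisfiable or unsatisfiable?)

Unsatisfiable

Constraints 1, 4, 5, 6, 9, and 10 give a4 − a3 ≥ 2, a3 − a5 ≥ 1, a5 − a2 ≥ -3, a2 − a6 ≥ 0, a6 − a1 ≥ 2, a1 − a4 ≥ -1.
Adding all 6 inequalities: the left sides telescope to 0, and the right sides sum to 2 + 1 + (-3) + 0 + 2 + (-1) = 1. So 0 ≥ 1, which is false.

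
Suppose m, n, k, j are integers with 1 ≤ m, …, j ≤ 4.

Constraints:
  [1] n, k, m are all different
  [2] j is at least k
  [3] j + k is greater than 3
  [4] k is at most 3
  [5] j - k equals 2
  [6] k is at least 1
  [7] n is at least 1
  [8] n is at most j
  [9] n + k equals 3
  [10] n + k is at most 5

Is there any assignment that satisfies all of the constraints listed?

Satisfiable

Take m = 4, n = 1, k = 2, j = 4. Then constraint 3: j + k = 6; constraint 5: j - k = 2; constraint 9: n + k = 3, and every other listed constraint is also met.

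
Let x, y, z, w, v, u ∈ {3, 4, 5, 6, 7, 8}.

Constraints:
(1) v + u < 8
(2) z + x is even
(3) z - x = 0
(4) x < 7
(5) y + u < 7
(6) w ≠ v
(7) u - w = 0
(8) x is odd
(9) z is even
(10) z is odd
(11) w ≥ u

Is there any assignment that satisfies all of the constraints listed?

Unsatisfiable

Constraint 9 makes z even and constraint 8 makes x odd, so z + x must be odd. Constraint 2 says z + x is even — contradiction.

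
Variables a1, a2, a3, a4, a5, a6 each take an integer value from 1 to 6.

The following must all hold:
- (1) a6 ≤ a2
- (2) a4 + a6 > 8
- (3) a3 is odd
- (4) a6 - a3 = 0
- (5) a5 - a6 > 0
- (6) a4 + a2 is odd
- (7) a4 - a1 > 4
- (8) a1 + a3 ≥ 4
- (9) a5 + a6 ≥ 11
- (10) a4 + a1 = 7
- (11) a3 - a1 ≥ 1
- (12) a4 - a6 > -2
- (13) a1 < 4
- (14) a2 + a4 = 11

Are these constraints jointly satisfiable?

Take a1 = 1, a2 = 5, a3 = 5, a4 = 6, a5 = 6, a6 = 5. Then constraint 2: a4 + a6 = 11; constraint 4: a6 - a3 = 0, and every other listed constraint is also met.

Satisfiable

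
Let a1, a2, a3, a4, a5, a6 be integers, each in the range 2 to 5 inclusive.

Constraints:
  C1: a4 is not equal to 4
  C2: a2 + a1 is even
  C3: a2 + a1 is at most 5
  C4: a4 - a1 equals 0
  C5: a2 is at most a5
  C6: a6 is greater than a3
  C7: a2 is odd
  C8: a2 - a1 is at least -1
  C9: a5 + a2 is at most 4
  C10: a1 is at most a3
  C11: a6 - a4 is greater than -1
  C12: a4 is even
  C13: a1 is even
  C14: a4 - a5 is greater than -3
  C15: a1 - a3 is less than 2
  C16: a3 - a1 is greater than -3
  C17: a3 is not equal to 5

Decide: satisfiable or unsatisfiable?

Unsatisfiable

Constraint 7 makes a2 odd and constraint 13 makes a1 even, so a2 + a1 must be odd. Constraint 2 says a2 + a1 is even — contradiction.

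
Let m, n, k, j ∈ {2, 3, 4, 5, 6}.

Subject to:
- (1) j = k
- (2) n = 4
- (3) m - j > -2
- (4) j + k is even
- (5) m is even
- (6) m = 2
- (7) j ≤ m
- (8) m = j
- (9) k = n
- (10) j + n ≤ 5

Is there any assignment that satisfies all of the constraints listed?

Constraint 6 fixes m = 2 and constraint 2 fixes n = 4. Constraints 1, 8, and 9 give m = j = k = n, so m = n. But 2 ≠ 4 — contradiction.

Unsatisfiable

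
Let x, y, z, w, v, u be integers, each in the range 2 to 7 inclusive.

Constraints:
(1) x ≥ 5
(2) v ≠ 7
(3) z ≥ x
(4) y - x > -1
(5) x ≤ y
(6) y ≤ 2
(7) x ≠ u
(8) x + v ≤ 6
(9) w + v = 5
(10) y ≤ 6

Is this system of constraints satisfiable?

From constraint 1: x ≥ 5. From constraints 5 and 6: x ≤ y and y ≤ 2, so x ≤ 2. But 2 < 5, so no value of x works.

Unsatisfiable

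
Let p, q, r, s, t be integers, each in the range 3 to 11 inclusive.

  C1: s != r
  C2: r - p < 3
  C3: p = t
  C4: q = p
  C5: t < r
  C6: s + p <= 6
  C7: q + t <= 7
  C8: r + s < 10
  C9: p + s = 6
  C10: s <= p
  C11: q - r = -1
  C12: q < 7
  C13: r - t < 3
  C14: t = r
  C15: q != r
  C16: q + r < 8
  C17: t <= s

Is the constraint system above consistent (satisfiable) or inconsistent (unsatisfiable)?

From constraints 3, 4, and 14, q = p = t = r, so q = r. But constraint 15 says q ≠ r. Contradiction.

Unsatisfiable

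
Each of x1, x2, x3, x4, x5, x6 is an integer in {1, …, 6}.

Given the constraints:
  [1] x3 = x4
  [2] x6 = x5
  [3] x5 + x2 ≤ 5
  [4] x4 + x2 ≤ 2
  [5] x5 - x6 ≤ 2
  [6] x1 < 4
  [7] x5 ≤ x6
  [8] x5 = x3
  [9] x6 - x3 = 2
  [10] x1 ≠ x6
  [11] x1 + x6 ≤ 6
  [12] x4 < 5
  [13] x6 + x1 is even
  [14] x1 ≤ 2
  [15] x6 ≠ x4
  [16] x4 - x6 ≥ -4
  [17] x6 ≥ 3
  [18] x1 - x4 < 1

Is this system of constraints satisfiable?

Unsatisfiable

From constraints 1, 2, and 8, x6 = x5 = x3 = x4, so x6 = x4. But constraint 15 says x6 ≠ x4. Contradiction.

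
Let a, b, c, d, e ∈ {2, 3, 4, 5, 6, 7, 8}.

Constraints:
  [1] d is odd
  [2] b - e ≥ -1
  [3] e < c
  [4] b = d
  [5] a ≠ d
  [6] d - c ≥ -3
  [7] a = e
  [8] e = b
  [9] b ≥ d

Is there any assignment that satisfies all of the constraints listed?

Unsatisfiable

From constraints 4, 7, and 8, a = e = b = d, so a = d. But constraint 5 says a ≠ d. Contradiction.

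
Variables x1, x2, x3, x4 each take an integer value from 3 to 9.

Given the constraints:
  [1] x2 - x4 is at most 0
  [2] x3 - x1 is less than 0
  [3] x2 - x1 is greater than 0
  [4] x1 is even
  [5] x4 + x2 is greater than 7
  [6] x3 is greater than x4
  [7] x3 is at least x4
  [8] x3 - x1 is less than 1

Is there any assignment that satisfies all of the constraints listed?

Constraints 1, 2, 3, and 6 give x2 ≤ x4, x4 < x3, x3 < x1, x1 < x2. Chaining: x2 ≤ x4 < x3 < x1 < x2, which forces x2 < x2 — impossible.

Unsatisfiable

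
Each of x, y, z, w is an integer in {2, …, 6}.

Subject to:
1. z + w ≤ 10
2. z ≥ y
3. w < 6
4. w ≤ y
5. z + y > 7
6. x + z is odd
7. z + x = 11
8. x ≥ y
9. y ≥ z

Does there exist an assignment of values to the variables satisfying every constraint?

The assignment x = 6, y = 5, z = 5, w = 2 works:
  constraint 1 holds since z + w = 7.
  constraint 5 holds since z + y = 10.
The rest check out directly.

Satisfiable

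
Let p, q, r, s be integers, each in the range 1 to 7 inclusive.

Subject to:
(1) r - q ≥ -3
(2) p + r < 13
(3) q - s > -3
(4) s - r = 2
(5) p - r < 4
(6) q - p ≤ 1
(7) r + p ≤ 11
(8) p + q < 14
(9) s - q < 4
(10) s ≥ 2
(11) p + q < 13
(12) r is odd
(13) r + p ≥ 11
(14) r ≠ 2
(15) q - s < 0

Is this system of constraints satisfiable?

Satisfiable

The assignment p = 6, q = 5, r = 5, s = 7 works:
  constraint 1 holds since r - q = 0.
  constraint 2 holds since p + r = 11.
  constraint 3 holds since q - s = -2.
The rest check out directly.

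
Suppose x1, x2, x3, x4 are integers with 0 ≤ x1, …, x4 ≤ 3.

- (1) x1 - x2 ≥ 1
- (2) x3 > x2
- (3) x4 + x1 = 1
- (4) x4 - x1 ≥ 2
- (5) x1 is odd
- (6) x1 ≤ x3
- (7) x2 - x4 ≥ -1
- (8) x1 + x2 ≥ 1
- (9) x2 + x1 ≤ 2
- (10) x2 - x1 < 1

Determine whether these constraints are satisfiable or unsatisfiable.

Unsatisfiable

Constraints 1, 4, and 7 give x1 − x2 ≥ 1, x2 − x4 ≥ -1, x4 − x1 ≥ 2.
Adding all 3 inequalities: the left sides telescope to 0, and the right sides sum to 1 + (-1) + 2 = 2. So 0 ≥ 2, which is false.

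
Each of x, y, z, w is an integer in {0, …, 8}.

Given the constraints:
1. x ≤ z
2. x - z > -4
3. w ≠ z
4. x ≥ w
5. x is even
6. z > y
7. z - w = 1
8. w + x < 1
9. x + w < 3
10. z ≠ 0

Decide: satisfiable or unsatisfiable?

Satisfiable

One satisfying assignment is x = 0, y = 0, z = 1, w = 0.
For the less obvious constraints — constraint 2: x - z = -1; constraint 7: z - w = 1; constraint 8: w + x = 0 — and the others hold by inspection.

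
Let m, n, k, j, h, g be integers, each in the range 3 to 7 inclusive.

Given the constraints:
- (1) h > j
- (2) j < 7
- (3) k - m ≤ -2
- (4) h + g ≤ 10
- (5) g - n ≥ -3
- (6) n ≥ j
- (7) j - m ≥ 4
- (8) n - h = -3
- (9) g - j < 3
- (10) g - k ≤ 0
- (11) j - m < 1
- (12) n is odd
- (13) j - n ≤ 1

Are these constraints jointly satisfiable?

Unsatisfiable

Constraints 3, 5, 7, 10, and 13 give m − k ≥ 2, k − g ≥ 0, g − n ≥ -3, n − j ≥ -1, j − m ≥ 4.
Adding all 5 inequalities: the left sides telescope to 0, and the right sides sum to 2 + 0 + (-3) + (-1) + 4 = 2. So 0 ≥ 2, which is false.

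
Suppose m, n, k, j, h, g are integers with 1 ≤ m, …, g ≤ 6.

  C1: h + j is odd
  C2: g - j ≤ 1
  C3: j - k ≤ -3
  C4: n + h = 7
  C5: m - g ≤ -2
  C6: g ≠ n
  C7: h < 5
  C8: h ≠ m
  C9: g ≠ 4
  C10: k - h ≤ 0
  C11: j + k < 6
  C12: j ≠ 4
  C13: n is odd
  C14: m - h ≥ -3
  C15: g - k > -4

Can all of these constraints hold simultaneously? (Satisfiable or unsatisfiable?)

Constraints 2, 3, 5, 10, and 14 give j − g ≥ -1, g − m ≥ 2, m − h ≥ -3, h − k ≥ 0, k − j ≥ 3.
Adding all 5 inequalities: the left sides telescope to 0, and the right sides sum to (-1) + 2 + (-3) + 0 + 3 = 1. So 0 ≥ 1, which is false.

Unsatisfiable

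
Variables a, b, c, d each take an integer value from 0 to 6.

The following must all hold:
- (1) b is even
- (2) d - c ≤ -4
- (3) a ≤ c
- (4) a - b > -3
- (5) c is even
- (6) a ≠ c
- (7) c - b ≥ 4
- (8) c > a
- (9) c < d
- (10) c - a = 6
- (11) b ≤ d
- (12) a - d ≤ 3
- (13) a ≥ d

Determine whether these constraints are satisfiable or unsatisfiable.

Constraints 3, 9, and 13 give c < d, d ≤ a, a ≤ c. Chaining: c < d ≤ a ≤ c, which forces c < c — impossible.

Unsatisfiable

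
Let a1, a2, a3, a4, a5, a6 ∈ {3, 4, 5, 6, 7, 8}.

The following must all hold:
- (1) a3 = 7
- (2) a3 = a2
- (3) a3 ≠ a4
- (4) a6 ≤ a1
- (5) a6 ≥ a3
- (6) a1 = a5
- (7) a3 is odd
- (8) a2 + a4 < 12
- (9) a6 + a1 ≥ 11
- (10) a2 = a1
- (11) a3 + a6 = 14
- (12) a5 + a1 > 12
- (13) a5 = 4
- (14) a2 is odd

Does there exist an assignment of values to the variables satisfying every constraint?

Unsatisfiable

Constraint 1 fixes a3 = 7 and constraint 13 fixes a5 = 4. Constraints 2, 6, and 10 give a3 = a2 = a1 = a5, so a3 = a5. But 7 ≠ 4 — contradiction.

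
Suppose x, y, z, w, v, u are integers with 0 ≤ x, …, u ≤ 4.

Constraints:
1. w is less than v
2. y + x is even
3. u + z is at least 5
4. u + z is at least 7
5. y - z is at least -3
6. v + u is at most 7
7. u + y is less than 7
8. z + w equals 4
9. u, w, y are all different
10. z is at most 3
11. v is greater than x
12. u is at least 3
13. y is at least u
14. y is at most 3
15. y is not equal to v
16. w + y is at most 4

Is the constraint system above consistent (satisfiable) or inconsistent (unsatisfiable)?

From constraints 13 and 14: u ≤ y ≤ 3. From constraint 10: z ≤ 3. Hence u + z ≤ 6. But constraint 4 requires u + z ≥ 7, and 7 > 6. Contradiction.

Unsatisfiable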